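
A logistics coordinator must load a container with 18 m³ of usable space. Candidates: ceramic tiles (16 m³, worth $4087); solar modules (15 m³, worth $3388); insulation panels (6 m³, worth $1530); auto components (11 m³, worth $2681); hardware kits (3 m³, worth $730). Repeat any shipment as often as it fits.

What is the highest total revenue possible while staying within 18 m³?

4590

A density-first pass picks ceramic tiles — 4087 at 16 m³.
Dropping ceramic tiles frees 16 m³; slotting in 3×insulation panels (18 m³) lifts the total to 4590 at 18 m³.
Every other selection either busts 18 m³ or fails to beat 4590.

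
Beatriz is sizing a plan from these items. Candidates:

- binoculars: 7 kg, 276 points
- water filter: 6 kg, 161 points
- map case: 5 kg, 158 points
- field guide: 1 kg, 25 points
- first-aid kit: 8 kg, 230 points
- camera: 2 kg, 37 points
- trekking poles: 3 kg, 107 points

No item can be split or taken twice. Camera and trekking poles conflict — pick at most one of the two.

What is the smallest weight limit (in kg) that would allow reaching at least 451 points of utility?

Need the lightest bundle worth ≥ 451.
Taking binoculars + map case + field guide gives 459 (≥ 451) for 13 kg.
Any bundle with less than 13 kg falls short of 451.

13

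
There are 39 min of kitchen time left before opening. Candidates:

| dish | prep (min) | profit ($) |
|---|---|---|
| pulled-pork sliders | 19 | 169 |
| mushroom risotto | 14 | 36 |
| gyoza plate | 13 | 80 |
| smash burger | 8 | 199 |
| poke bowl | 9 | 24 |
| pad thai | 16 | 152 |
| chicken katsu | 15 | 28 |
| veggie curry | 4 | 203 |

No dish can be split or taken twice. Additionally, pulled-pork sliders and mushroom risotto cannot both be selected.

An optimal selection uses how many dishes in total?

4

Optimal total is 578.
For example smash burger + poke bowl + pad thai + veggie curry achieves it, using 37 min.
Any selection reaching 578 contains exactly 4 dishes.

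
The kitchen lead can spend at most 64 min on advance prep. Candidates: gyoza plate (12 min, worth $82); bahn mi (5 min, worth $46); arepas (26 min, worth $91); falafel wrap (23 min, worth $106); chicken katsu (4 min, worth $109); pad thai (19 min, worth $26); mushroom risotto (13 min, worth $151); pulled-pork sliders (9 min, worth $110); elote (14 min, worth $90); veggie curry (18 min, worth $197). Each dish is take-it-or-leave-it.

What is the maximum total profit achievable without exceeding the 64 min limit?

703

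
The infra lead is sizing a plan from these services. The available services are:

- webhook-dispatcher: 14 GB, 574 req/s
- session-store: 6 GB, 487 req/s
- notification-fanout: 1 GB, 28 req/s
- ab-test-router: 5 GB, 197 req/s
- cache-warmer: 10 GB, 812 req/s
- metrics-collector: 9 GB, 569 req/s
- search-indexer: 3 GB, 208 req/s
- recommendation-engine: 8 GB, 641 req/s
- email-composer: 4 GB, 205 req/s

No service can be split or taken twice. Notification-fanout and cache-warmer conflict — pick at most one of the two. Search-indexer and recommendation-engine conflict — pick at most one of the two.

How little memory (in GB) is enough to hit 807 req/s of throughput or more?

Minimise GB subject to total throughput ≥ 807.
Taking cache-warmer gives 812 (≥ 807) for 10 GB.
Below 10 GB the best achievable stays under 807.

10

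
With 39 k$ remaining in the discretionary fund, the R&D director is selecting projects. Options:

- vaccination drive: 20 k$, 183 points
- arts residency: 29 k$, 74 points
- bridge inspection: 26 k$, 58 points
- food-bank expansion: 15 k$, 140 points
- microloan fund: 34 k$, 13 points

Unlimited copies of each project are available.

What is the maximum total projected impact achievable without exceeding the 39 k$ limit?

Density check — food-bank expansion 9.33, vaccination drive 9.15, arts residency 2.55 are the best per k$.
Taking the top-ratio projects first gives 2×food-bank expansion for 280 (30 k$).
Replace food-bank expansion with vaccination drive: the trade gains 43 net, giving 323 at 35 k$.

323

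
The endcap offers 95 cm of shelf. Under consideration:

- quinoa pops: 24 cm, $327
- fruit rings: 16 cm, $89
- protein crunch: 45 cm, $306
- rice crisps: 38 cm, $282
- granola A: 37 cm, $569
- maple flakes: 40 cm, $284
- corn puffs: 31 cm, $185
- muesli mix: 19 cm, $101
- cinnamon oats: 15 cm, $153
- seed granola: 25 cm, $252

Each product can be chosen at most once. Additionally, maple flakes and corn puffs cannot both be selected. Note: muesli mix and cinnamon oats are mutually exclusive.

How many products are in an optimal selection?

3

Optimal total is 1148.
For example quinoa pops + granola A + seed granola achieves it, using 86 cm.
All optima have 3 products.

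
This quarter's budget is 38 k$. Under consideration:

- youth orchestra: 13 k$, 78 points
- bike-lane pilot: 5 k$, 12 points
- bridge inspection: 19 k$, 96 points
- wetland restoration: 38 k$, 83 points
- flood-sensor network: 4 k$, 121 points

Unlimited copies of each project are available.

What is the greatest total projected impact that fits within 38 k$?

1089

The ratio ordering already packs tightly: 9×flood-sensor network, 36 k$, 1089.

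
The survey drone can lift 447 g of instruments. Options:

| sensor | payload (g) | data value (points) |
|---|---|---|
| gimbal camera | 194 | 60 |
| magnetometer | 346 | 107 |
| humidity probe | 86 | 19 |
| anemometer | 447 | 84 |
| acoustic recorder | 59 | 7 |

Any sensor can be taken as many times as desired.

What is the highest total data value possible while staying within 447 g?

The ratio ordering already packs tightly: 2×gimbal camera + acoustic recorder, 447 g, 127.
Nothing else within 447 g beats 127.

127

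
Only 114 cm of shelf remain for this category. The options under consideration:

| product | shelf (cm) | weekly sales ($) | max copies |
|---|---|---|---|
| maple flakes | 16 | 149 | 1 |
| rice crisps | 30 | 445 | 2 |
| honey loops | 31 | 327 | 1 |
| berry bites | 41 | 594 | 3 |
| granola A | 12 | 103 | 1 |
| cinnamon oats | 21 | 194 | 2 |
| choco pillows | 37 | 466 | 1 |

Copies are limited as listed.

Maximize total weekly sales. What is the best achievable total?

By weekly sales per cm: rice crisps 14.83, berry bites 14.49, choco pillows 12.59, honey loops 10.55 lead.
Taking the top-ratio products first gives 2×rice crisps + berry bites + granola A for 1587 (113 cm).
Dropping rice crisps and granola A frees 42 cm; slotting in berry bites (41 cm) lifts the total to 1633 at 112 cm.

1633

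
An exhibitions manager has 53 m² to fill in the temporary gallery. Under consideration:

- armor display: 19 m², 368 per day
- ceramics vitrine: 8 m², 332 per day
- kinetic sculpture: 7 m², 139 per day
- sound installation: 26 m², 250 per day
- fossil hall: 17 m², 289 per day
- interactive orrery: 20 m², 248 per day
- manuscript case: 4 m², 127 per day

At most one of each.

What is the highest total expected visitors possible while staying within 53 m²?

1128

By expected visitors per m²: ceramics vitrine 41.50, manuscript case 31.75, kinetic sculpture 19.86, armor display 19.37 lead.
Filling by ratio: armor display + ceramics vitrine + kinetic sculpture + manuscript case for 966, with 15 m² left unused.
Dropping manuscript case frees 4 m²; slotting in fossil hall (17 m²) lifts the total to 1128 at 51 m².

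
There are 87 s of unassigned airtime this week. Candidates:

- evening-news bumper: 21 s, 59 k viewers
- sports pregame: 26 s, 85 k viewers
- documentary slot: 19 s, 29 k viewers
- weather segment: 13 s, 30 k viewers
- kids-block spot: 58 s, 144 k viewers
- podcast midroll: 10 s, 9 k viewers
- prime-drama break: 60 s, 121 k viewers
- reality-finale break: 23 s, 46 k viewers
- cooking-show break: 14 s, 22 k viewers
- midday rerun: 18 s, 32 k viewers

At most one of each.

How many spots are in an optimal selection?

2

Optimal total is 229.
One optimal bundle: sports pregame + kids-block spot (84 s).
Any selection reaching 229 contains exactly 2 spots.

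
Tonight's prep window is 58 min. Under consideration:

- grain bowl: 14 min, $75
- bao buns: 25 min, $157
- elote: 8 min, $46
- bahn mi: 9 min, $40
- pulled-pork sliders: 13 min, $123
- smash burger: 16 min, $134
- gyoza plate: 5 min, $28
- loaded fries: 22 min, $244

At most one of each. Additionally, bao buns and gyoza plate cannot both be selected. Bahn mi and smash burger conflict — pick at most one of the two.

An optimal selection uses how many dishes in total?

Optimal total is 529.
pulled-pork sliders + smash burger + gyoza plate + loaded fries hits 529 at 56 min.
Every optimal selection uses 4 dishes.

4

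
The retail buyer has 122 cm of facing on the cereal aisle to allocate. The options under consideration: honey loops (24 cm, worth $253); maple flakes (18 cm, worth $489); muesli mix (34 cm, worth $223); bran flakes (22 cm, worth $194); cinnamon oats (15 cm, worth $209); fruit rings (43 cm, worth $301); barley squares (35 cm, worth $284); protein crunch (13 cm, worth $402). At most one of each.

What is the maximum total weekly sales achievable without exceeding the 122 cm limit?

1654

Filling by ratio: honey loops + maple flakes + bran flakes + cinnamon oats + protein crunch for 1547, with 30 cm left unused.
The 22 cm tied up in bran flakes is better spent on fruit rings — total rises to 1654 (113 cm).
No other feasible combination exceeds 1654.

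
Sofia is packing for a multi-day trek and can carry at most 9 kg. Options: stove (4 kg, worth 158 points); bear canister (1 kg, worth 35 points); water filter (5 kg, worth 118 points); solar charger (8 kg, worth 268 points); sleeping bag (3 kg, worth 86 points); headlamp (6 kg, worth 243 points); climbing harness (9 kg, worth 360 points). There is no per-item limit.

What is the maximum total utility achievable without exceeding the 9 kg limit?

360

Ranking by ratio (utility/kg): headlamp 40.50, climbing harness 40.00, stove 39.50, bear canister 35.00.
A density-first pass picks 3×bear canister + headlamp — 348 at 9 kg.
Dropping 3×bear canister and headlamp frees 9 kg; slotting in climbing harness (9 kg) lifts the total to 360 at 9 kg.
Nothing else within 9 kg beats 360.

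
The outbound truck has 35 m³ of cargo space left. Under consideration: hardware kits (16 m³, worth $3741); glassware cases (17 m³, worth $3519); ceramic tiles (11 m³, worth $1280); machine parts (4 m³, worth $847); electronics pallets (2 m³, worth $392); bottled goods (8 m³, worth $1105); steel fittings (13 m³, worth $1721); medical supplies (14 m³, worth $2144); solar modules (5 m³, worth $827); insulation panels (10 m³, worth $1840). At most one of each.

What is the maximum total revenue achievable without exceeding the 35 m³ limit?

7652

A density-first pass picks hardware kits + machine parts + electronics pallets + insulation panels — 6820 at 32 m³.
Replace machine parts and insulation panels with glassware cases: the trade gains 832 net, giving 7652 at 35 m³.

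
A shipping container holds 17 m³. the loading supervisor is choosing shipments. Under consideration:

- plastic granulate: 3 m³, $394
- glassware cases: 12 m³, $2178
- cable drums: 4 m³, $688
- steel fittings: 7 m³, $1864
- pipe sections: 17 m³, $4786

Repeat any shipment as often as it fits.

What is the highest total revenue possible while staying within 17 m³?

4786

Taking pipe sections: 17 m³ used, 4786 in revenue.
Every other selection either busts 17 m³ or fails to beat 4786.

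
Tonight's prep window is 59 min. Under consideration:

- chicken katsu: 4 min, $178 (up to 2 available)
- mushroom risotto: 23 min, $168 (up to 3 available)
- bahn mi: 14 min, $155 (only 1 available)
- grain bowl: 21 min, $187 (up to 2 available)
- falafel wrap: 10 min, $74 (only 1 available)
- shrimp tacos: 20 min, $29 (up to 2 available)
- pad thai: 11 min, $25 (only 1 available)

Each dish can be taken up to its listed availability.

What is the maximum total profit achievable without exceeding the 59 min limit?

The ratio ordering already packs tightly: 2×chicken katsu + bahn mi + grain bowl + falafel wrap, 53 min, 772.
That's the maximum — no swap from here does better than 772.

772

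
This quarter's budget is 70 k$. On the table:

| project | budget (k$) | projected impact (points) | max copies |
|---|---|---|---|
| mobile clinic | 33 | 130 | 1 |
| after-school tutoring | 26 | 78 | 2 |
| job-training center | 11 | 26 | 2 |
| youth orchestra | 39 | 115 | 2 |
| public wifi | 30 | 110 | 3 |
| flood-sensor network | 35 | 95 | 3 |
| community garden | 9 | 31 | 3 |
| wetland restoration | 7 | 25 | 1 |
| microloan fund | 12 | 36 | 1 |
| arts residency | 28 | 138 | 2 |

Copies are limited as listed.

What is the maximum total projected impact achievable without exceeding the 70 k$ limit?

By projected impact per k$: arts residency 4.93, mobile clinic 3.94, public wifi 3.67, wetland restoration 3.57 lead.
Filling by ratio: wetland restoration + 2×arts residency for 301, with 7 k$ left unused.
Dropping wetland restoration frees 7 k$; slotting in microloan fund (12 k$) lifts the total to 312 at 68 k$.
Every other selection either busts 70 k$ or exceeds an availability limit or fails to beat 312.

312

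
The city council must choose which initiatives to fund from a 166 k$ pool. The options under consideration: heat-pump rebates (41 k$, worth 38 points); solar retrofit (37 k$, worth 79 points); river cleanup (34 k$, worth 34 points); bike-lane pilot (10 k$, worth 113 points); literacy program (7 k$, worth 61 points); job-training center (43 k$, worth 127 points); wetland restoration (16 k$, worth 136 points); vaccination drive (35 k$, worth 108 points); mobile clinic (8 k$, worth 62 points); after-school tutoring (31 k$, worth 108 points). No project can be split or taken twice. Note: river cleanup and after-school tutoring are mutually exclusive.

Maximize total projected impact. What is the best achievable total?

715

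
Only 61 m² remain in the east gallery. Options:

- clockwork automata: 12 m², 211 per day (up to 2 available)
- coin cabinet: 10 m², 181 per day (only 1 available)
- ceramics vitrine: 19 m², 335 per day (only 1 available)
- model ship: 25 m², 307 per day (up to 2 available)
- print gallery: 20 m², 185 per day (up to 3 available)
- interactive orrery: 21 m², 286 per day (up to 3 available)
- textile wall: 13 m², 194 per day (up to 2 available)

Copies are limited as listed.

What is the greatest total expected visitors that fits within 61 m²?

By expected visitors per m²: coin cabinet 18.10, ceramics vitrine 17.63, clockwork automata 17.58 lead.
Taking the top-ratio exhibits first gives 2×clockwork automata + coin cabinet + ceramics vitrine for 938 (53 m²).
Dropping ceramics vitrine frees 19 m²; slotting in 2×textile wall (26 m²) lifts the total to 991 at 60 m².

991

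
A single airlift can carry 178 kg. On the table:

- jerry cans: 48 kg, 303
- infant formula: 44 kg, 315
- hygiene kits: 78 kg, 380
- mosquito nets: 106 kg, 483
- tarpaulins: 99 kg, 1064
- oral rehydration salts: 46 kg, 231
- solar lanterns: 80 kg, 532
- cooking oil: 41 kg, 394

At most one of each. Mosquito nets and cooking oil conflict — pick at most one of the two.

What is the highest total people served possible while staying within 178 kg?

1458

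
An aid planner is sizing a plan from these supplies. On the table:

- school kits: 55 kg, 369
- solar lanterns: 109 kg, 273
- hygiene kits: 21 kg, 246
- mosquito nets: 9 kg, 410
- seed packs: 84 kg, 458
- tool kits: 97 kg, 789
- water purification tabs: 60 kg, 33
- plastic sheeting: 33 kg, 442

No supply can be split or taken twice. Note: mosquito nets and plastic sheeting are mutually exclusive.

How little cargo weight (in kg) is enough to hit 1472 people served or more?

151

Minimise kg subject to total people served ≥ 1472.
hygiene kits + tool kits + plastic sheeting: 1477 people served at 151 kg.
Any bundle with less than 151 kg falls short of 1472.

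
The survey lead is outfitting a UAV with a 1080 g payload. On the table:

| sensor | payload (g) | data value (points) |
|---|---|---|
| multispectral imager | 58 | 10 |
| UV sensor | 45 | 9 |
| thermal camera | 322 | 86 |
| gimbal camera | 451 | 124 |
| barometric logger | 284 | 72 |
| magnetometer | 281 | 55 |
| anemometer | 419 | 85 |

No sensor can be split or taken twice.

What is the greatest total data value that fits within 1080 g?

282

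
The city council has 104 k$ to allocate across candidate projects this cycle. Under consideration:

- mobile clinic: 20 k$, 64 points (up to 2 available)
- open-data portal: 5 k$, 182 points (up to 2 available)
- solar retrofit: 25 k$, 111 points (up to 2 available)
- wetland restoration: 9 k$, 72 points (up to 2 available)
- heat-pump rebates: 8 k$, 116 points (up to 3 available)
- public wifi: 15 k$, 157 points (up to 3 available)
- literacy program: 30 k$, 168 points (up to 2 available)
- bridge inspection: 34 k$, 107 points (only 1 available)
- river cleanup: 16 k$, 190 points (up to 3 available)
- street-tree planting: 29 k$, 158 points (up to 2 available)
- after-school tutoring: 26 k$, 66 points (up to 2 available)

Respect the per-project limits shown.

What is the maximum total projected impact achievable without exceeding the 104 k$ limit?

Greedy by ratio would take 2×open-data portal + 3×heat-pump rebates + public wifi + 3×river cleanup: 97 k$ used, total 1439.
Replace heat-pump rebates with public wifi: the trade gains 41 net, giving 1480 at 104 k$.
That's the maximum — no swap from here does better than 1480.

1480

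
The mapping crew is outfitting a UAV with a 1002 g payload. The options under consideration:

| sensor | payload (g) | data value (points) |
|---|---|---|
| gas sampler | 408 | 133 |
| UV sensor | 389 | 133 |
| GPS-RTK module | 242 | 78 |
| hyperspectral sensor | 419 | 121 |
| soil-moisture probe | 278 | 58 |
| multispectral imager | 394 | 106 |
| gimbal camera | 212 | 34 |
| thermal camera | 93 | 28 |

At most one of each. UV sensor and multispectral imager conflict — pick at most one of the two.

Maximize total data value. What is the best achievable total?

Greedy by ratio would take gas sampler + UV sensor + thermal camera: 890 g used, total 294.
The 408 g tied up in gas sampler is better spent on GPS-RTK module + soil-moisture probe — total rises to 297 (1002 g).
The closest alternative, gas sampler + UV sensor + thermal camera, reaches only 294.

297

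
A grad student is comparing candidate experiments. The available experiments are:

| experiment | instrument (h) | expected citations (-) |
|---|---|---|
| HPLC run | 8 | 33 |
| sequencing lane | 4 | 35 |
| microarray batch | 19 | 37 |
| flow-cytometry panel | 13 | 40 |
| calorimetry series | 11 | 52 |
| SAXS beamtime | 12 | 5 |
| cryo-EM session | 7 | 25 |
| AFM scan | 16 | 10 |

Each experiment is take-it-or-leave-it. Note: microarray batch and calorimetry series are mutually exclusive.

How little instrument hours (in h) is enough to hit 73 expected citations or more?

Need the lightest bundle worth ≥ 73.
sequencing lane + calorimetry series reaches 87 using 15 h.
No combination under 15 h hits 73.

15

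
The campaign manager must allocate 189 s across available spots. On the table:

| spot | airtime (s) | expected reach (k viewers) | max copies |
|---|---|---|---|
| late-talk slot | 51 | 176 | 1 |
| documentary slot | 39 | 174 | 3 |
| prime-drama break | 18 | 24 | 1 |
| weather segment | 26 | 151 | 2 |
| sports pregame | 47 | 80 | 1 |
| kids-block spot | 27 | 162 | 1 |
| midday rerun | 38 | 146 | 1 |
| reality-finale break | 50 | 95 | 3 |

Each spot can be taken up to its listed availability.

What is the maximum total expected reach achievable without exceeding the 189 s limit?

859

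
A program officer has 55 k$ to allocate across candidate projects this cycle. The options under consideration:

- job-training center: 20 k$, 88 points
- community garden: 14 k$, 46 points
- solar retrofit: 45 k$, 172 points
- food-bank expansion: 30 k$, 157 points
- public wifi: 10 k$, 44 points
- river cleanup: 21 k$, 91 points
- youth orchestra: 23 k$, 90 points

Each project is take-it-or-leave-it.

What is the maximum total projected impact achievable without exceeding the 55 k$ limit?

248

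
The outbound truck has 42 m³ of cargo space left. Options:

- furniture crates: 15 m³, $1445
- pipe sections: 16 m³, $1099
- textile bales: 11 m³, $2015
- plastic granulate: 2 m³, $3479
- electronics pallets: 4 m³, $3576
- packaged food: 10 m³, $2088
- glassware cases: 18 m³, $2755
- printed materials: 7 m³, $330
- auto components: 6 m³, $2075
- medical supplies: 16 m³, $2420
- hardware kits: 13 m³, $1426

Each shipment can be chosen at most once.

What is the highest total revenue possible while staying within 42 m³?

Density check — plastic granulate 1739.50, electronics pallets 894.00, auto components 345.83 are the best per m³.
A density-first pass picks textile bales + plastic granulate + electronics pallets + packaged food + printed materials + auto components — 13563 at 40 m³.
The 18 m³ tied up in textile bales and printed materials is better spent on glassware cases — total rises to 13973 (40 m³).
The spare 2 m³ is too small for any remaining shipment, and no exchange beats 13973.

13973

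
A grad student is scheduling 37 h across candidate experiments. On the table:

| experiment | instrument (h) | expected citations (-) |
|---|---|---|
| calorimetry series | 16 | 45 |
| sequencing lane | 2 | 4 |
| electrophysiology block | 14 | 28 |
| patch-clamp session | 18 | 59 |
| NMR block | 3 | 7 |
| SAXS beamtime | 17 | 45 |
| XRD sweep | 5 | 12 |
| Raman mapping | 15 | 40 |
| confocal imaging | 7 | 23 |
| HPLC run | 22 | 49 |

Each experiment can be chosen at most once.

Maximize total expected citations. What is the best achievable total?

111

The ratio heuristic lands on sequencing lane + patch-clamp session + NMR block + XRD sweep + confocal imaging (105) but leaves 2 h idle.
Dropping sequencing lane and XRD sweep and confocal imaging frees 14 h; slotting in calorimetry series (16 h) lifts the total to 111 at 37 h.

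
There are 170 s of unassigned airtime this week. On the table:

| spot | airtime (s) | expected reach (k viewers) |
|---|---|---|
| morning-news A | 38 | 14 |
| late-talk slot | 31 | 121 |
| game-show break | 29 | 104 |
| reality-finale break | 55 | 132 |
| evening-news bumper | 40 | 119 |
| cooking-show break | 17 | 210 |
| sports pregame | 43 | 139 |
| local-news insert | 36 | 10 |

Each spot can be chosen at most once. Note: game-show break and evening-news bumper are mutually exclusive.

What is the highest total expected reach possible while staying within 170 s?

603

By expected reach per s: cooking-show break 12.35, late-talk slot 3.90, game-show break 3.59 lead.
Best packing: morning-news A + late-talk slot + evening-news bumper + cooking-show break + sports pregame — 169 s, 603 total.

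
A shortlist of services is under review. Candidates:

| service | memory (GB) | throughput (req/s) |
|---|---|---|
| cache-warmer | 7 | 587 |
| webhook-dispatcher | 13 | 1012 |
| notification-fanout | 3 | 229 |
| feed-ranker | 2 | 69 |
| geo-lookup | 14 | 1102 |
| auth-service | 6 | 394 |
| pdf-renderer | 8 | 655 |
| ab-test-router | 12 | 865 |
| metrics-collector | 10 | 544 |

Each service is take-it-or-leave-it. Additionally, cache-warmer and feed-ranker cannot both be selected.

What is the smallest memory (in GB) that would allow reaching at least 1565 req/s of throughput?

20

Look for the lowest-memory combination reaching 1565.
cache-warmer + webhook-dispatcher reaches 1599 using 20 GB.
Any bundle with less than 20 GB falls short of 1565.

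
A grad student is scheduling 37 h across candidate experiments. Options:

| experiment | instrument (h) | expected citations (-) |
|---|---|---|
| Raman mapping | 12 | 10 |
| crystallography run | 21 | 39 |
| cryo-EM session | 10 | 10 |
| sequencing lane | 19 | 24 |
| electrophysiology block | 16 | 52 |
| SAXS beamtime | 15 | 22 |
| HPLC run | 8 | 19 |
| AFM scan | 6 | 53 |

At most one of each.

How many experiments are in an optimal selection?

Best achievable expected citations is 127.
One optimal bundle: electrophysiology block + SAXS beamtime + AFM scan (37 h).
All optima have 3 experiments.

3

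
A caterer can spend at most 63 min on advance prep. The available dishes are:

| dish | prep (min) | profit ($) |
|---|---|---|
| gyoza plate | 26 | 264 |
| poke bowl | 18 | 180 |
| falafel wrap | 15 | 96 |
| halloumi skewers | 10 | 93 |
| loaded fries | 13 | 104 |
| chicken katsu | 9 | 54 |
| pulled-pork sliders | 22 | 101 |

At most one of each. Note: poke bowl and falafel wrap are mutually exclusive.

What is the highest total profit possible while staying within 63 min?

591

By profit per min: gyoza plate 10.15, poke bowl 10.00, halloumi skewers 9.30 lead.
Gyoza plate + poke bowl + halloumi skewers + chicken katsu uses 63 of the 63 min and totals 591.
An exhaustive check of the 128 subsets confirms 591.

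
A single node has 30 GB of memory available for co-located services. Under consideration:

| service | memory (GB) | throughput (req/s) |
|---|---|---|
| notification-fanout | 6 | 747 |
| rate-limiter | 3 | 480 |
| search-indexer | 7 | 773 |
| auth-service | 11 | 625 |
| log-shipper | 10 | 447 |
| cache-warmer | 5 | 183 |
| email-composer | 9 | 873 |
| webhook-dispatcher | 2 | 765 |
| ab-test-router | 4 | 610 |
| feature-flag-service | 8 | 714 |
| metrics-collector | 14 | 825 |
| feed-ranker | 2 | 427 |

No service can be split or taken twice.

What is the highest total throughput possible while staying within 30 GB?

Density check — webhook-dispatcher 382.50, feed-ranker 213.50, rate-limiter 160.00, ab-test-router 152.50 are the best per GB.
Taking the top-ratio services first gives notification-fanout + rate-limiter + search-indexer + cache-warmer + webhook-dispatcher + ab-test-router + feed-ranker for 3985 (29 GB).
Dropping rate-limiter and cache-warmer frees 8 GB; slotting in email-composer (9 GB) lifts the total to 4195 at 30 GB.
Nothing else within 30 GB beats 4195.

4195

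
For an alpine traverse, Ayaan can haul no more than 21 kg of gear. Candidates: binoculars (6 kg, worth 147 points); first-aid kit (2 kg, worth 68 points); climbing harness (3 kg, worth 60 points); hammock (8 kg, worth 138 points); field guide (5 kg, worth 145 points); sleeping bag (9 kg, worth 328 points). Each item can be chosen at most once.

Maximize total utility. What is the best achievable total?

620

The ratio heuristic lands on first-aid kit + climbing harness + field guide + sleeping bag (601) but leaves 2 kg idle.
The 5 kg tied up in first-aid kit and climbing harness is better spent on binoculars — total rises to 620 (20 kg).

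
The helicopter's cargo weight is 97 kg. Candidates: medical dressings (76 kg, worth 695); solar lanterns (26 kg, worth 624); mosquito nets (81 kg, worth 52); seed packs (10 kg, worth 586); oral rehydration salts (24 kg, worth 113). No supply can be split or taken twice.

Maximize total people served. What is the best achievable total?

1323

Density check — seed packs 58.60, solar lanterns 24.00, medical dressings 9.14 are the best per kg.
Taking solar lanterns + seed packs + oral rehydration salts: 60 kg used, 1323 in people served.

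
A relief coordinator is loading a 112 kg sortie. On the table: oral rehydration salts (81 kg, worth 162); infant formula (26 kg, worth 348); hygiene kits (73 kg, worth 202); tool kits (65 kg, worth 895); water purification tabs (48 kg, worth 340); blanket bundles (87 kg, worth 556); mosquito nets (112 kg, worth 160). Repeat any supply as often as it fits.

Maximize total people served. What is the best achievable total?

Ranking by ratio (people served/kg): tool kits 13.77, infant formula 13.38, water purification tabs 7.08, blanket bundles 6.39.
The ratio heuristic lands on infant formula + tool kits (1243) but leaves 21 kg idle.
Replace tool kits with 3×infant formula: the trade gains 149 net, giving 1392 at 104 kg.

1392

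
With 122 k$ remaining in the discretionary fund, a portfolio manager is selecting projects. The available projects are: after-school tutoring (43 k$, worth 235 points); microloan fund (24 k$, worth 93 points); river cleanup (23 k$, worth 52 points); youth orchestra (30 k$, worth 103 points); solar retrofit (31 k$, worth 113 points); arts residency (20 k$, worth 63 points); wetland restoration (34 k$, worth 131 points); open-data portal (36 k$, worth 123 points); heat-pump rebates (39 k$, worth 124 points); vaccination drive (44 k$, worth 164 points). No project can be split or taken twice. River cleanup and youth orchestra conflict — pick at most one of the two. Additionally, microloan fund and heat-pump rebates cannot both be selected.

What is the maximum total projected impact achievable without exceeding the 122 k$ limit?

Ranking by ratio (projected impact/k$): after-school tutoring 5.47, microloan fund 3.88, wetland restoration 3.85.
A density-first pass picks after-school tutoring + microloan fund + arts residency + wetland restoration — 522 at 121 k$.
The 44 k$ tied up in microloan fund and arts residency is better spent on vaccination drive — total rises to 530 (121 k$).

530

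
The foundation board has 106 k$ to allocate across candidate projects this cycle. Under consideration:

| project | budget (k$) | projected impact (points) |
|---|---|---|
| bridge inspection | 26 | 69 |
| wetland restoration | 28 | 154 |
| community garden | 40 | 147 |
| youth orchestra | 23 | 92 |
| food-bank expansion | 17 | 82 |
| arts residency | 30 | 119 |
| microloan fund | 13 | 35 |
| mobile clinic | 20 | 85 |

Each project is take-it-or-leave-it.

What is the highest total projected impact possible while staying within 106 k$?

468

Ranking by ratio (projected impact/k$): wetland restoration 5.50, food-bank expansion 4.82, mobile clinic 4.25.
Taking the top-ratio projects first gives wetland restoration + youth orchestra + food-bank expansion + microloan fund + mobile clinic for 448 (101 k$).
The 36 k$ tied up in youth orchestra and microloan fund is better spent on community garden — total rises to 468 (105 k$).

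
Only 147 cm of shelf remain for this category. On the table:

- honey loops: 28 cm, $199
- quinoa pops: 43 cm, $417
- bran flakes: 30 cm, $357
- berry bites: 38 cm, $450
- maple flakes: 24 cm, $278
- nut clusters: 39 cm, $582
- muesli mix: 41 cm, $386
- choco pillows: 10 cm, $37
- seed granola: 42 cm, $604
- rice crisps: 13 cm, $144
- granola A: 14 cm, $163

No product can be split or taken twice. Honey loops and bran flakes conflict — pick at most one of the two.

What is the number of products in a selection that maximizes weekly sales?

Optimal total is 1943.
One optimal bundle: berry bites + nut clusters + seed granola + rice crisps + granola A (146 cm).
All optima have 5 products.

5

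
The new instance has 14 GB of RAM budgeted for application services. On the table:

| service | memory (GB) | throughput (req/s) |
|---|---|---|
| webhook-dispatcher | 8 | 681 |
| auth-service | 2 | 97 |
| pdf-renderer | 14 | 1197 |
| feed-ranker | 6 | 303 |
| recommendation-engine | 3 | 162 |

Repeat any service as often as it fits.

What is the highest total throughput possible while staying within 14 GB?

1197

Best packing: pdf-renderer — 14 GB, 1197 total.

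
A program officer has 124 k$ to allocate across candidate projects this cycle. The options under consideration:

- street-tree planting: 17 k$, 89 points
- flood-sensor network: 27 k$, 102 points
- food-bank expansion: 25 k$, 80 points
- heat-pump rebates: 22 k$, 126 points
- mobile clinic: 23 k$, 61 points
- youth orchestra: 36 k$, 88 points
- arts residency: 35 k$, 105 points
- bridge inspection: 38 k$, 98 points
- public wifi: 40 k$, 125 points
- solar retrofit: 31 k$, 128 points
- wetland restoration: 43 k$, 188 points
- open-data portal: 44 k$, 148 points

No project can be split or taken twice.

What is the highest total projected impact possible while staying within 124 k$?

Taking the top-ratio projects first gives street-tree planting + heat-pump rebates + solar retrofit + wetland restoration for 531 (113 k$).
Replace street-tree planting with flood-sensor network: the trade gains 13 net, giving 544 at 123 k$.
Next best is street-tree planting + heat-pump rebates + solar retrofit + wetland restoration at 531 (113 k$) — short by 13.

544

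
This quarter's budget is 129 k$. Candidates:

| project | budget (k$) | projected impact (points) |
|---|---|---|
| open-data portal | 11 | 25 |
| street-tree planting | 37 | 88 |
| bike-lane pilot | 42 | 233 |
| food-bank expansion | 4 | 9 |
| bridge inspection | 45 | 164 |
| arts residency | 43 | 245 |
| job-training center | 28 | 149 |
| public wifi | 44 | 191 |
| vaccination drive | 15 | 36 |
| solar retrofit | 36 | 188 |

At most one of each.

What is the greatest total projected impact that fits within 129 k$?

Taking the top-ratio projects first gives bike-lane pilot + arts residency + job-training center + vaccination drive for 663 (128 k$).
Dropping job-training center and vaccination drive frees 43 k$; slotting in food-bank expansion + solar retrofit (40 k$) lifts the total to 675 at 125 k$.

675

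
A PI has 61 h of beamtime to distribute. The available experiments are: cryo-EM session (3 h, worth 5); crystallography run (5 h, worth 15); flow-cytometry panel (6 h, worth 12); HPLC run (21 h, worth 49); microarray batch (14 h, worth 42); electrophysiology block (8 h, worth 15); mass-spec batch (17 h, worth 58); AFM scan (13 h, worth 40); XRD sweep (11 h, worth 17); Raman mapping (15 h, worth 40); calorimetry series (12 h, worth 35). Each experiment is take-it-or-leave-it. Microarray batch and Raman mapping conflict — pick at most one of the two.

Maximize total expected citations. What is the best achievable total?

Taking crystallography run + microarray batch + mass-spec batch + AFM scan + calorimetry series: 61 h used, 190 in expected citations.
No other feasible combination exceeds 190.

190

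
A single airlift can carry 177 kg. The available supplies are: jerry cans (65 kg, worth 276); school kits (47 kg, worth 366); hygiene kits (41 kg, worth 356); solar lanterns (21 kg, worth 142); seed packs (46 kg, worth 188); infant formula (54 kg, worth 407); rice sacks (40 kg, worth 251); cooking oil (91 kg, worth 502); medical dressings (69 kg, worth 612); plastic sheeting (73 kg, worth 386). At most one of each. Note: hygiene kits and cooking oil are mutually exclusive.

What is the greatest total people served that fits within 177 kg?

1385

Filling by ratio: school kits + hygiene kits + medical dressings for 1334, with 20 kg left unused.
Replace hygiene kits with infant formula: the trade gains 51 net, giving 1385 at 170 kg.
Next best is hygiene kits + infant formula + medical dressings at 1375 (164 kg) — short by 10.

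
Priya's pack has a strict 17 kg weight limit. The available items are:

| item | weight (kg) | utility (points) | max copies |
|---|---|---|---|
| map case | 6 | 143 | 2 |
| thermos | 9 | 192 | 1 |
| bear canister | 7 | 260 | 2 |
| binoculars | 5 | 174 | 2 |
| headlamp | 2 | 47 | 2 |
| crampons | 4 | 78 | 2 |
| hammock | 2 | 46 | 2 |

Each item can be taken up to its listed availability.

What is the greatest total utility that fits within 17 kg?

608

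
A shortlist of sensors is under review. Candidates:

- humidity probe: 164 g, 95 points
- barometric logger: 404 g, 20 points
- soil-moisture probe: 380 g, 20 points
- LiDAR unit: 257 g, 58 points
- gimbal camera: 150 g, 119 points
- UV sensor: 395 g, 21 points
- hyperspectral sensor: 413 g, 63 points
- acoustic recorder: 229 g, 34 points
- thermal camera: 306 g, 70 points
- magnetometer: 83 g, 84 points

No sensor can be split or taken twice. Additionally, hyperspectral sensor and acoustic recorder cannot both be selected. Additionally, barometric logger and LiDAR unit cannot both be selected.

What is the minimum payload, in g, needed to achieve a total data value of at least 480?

Look for the lowest-payload combination reaching 480.
humidity probe + LiDAR unit + gimbal camera + hyperspectral sensor + thermal camera + magnetometer: 489 data value at 1373 g.
Any bundle with less than 1373 g falls short of 480.

1373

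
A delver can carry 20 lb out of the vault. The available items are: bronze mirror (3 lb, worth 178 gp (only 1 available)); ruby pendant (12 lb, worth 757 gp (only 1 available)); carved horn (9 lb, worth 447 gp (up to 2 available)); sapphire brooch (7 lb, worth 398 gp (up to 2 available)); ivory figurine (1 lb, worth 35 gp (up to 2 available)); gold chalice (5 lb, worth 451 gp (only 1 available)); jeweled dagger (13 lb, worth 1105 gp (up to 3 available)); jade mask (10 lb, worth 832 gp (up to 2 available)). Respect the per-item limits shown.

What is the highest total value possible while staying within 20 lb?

1664

Greedy by ratio would take 2×ivory figurine + gold chalice + jeweled dagger: 20 lb used, total 1626.
Dropping 2×ivory figurine and gold chalice and jeweled dagger frees 20 lb; slotting in 2×jade mask (20 lb) lifts the total to 1664 at 20 lb.
Every other selection either busts 20 lb or exceeds an availability limit or fails to beat 1664.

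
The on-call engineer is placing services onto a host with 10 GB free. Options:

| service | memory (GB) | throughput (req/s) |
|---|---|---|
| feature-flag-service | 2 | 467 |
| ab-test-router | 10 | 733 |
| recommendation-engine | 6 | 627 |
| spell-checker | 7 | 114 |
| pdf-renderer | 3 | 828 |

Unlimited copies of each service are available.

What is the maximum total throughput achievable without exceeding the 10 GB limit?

2590

Filling by ratio: 3×pdf-renderer for 2484, with 1 GB left unused.
Replace pdf-renderer with 2×feature-flag-service: the trade gains 106 net, giving 2590 at 10 GB.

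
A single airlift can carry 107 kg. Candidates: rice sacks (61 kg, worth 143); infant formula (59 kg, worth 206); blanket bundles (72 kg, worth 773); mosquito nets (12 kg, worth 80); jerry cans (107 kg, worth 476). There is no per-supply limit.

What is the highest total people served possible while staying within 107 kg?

933

Taking blanket bundles + 2×mosquito nets: 96 kg used, 933 in people served.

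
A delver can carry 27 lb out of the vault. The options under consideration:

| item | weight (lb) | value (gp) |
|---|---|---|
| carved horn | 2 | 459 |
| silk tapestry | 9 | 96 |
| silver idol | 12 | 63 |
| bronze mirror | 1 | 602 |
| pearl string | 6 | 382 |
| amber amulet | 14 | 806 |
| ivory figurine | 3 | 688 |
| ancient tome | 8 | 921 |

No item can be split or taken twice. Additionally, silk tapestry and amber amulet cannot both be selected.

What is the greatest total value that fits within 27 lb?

Carved horn + bronze mirror + pearl string + ivory figurine + ancient tome uses 20 of the 27 lb and totals 3052.
No other feasible combination exceeds 3052.

3052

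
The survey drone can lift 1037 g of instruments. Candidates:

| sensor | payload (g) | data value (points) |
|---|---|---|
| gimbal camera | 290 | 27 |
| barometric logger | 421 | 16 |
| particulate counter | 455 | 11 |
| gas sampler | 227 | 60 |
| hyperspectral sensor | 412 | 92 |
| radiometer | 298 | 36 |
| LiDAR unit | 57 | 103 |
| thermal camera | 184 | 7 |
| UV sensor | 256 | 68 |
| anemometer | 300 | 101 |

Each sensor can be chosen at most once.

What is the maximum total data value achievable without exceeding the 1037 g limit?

364

A density-first pass picks gas sampler + LiDAR unit + thermal camera + UV sensor + anemometer — 339 at 1024 g.
The 411 g tied up in gas sampler and thermal camera is better spent on hyperspectral sensor — total rises to 364 (1025 g).
No other feasible combination exceeds 364.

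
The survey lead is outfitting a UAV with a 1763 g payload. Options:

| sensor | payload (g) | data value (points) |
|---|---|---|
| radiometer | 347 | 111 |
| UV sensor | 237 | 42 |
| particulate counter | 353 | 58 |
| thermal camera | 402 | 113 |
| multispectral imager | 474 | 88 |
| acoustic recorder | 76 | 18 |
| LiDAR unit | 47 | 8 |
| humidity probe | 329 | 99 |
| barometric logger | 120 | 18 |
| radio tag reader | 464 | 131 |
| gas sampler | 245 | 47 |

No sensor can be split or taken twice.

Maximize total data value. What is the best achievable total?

By data value per g: radiometer 0.32, humidity probe 0.30, radio tag reader 0.28, thermal camera 0.28 lead.
Taking the top-ratio sensors first gives radiometer + thermal camera + acoustic recorder + LiDAR unit + humidity probe + radio tag reader for 480 (1665 g).
The 47 g tied up in LiDAR unit is better spent on barometric logger — total rises to 490 (1738 g).
Runner-up radiometer + thermal camera + acoustic recorder + LiDAR unit + humidity probe + radio tag reader tops out at 480.

490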